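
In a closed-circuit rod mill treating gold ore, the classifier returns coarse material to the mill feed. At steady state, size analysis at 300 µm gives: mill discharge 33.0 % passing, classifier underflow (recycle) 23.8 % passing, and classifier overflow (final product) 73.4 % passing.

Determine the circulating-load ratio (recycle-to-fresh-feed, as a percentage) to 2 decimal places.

Let r = R/F. Size balance at 300 µm:
r = (o − d)/(d − u)
r = (73.4 − 33.0)/(33.0 − 23.8) = 40.4/9.2 = 4.3913
CL = 100·r = 439.13 %

CL = 439.13 %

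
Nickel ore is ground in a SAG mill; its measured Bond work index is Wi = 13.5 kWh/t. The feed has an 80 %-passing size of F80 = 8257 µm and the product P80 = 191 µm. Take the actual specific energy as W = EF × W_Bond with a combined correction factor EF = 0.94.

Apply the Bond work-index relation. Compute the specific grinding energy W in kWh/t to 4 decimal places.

W = 7.7856 kWh/t

Bond:  W = 10 Wi (1/√P − 1/√F)
1/√191 = 0.072357;  1/√8257 = 0.011005
W = 10·13.5·(0.072357 − 0.011005) = 8.2826 kWh/t
Apply correction: 8.2826 × 0.94 = 7.7856 kWh/t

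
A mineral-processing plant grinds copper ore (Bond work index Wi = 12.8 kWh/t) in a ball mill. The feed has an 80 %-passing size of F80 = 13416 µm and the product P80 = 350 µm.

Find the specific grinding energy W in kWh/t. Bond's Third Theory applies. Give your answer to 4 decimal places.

Bond:  W = 10 Wi (1/√P − 1/√F)
1/√350 = 0.053452;  1/√13416 = 0.008634
W = 10·12.8·(0.053452 − 0.008634) = 5.7368 kWh/t

W = 5.7368 kWh/t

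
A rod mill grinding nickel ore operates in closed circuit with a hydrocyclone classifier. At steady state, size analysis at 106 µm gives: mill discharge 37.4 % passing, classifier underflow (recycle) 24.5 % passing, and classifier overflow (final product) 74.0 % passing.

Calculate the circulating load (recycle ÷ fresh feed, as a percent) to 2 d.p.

CL = 283.72 %

Two-product formula at 106 µm:
(1+r)·d = r·u + o ⇒ r = (o−d)/(d−u)
r = (74.0 − 37.4)/(37.4 − 24.5) = 36.6/12.9 = 2.8372
CL = 100·r = 283.72 %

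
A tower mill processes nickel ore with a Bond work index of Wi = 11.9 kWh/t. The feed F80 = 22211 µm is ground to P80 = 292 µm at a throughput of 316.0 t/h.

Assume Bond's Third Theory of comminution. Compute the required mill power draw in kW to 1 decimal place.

Bond:  W = 10 Wi (1/√P − 1/√F)
W = 10·11.9·(1/√292 − 1/√22211) = 10·11.9·(0.051811) = 6.1655 kWh/t
Power = W × throughput = 6.1655 kWh/t × 316.0 t/h = 1948.3 kW

P = 1948.3 kW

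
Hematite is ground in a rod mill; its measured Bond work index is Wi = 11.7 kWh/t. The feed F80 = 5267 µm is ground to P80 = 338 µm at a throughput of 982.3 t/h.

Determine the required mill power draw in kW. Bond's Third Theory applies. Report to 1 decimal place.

P = 4667.7 kW

Bond:  W = 10 Wi (1/√P − 1/√F)
W = 10·11.7·(1/√338 − 1/√5267) = 10·11.7·(0.040614) = 4.7518 kWh/t
Mill draw = 4.7518 × 982.3 = 4667.7 kW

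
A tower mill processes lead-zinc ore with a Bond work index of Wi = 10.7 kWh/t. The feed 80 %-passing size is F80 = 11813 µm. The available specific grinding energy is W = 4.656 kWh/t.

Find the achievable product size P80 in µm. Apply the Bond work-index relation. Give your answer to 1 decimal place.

W = 10·Wi·[P80^(−½) − F80^(−½)]
P80^-0.5 = F80^-0.5 + W/(10 Wi)
  = 4.6560/(10·10.7) + 1/√11813 = 0.043514 + 0.009201 = 0.052715
P80 = (1/0.052715)² = 18.9700² = 359.86 µm

P80 = 359.9 µm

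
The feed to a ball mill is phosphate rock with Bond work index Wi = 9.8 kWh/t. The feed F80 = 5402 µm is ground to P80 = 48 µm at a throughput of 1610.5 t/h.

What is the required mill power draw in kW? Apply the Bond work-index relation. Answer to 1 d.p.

W = 10 Wi / √P80 − 10 Wi / √F80
W = 10·9.8·(1/√48 − 1/√5402) = 10·9.8·(0.130732) = 12.8117 kWh/t
Power = W × throughput = 12.8117 kWh/t × 1610.5 t/h = 20633.3 kW

P = 20633.3 kW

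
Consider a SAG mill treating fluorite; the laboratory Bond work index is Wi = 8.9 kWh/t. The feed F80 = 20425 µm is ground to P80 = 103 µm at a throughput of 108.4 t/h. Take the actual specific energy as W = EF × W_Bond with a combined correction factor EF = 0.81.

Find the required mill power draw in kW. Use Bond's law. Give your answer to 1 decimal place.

Bond:  W = 10 Wi (1/√P − 1/√F)
W = 10·8.9·(1/√103 − 1/√20425) = 10·8.9·(0.091536) = 8.1467 kWh/t
Corrected W = EF·W_Bond = 0.81·8.1467 = 6.5988 kWh/t
Power = W × throughput = 6.5988 kWh/t × 108.4 t/h = 715.3 kW

P = 715.3 kW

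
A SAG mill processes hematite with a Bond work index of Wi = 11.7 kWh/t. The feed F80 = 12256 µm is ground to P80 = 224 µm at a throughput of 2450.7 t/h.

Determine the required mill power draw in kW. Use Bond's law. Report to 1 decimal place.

P = 16568.1 kW

Bond: W = 10·Wi·(1/√P80 − 1/√F80)
W = 10·11.7·(1/√224 − 1/√12256) = 10·11.7·(0.057782) = 6.7605 kWh/t
P = W·T = 6.7605·2450.7 = 16568.1 kW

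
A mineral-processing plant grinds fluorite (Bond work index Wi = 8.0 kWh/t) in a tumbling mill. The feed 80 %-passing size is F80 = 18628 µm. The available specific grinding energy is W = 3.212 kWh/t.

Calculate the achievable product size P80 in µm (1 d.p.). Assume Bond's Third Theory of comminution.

P80 = 443.6 µm

W = 10·Wi·(P80^(-½) − F80^(-½))
⇒ 1/√P80 = W/(10·Wi) + 1/√F80
  = 3.2120/(10·8.0) + 1/√18628 = 0.040150 + 0.007327 = 0.047477
P80 = (1/0.047477)² = 21.0629² = 443.65 µm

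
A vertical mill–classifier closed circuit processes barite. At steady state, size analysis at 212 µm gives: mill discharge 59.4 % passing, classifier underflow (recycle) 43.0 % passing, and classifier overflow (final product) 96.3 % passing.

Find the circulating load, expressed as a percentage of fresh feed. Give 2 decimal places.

Balance %-passing 212 µm (r = R/F):
(1+r)d = ru + o → r = (o−d)/(d−u)
r = (96.3 − 59.4)/(59.4 − 43.0) = 36.9/16.4 = 2.2500
CL = 100·r = 225.00 %

CL = 225.00 %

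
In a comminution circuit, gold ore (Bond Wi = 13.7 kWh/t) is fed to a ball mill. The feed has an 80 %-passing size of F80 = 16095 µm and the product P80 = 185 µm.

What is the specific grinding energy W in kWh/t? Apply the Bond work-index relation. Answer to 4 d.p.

W = 10 Wi / √P80 − 10 Wi / √F80
1/√185 = 0.073521;  1/√16095 = 0.007882
W = 10·13.7·(0.073521 − 0.007882) = 8.9926 kWh/t

W = 8.9926 kWh/t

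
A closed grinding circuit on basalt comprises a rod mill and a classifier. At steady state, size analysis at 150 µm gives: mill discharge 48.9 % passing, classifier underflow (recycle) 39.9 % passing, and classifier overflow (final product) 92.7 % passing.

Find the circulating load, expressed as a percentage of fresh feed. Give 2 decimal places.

Two-product formula at 150 µm:
(1+r)·d = r·u + o ⇒ r = (o−d)/(d−u)
r = (92.7 − 48.9)/(48.9 − 39.9) = 43.8/9.0 = 4.8667
CL = 100·r = 486.67 %

CL = 486.67 %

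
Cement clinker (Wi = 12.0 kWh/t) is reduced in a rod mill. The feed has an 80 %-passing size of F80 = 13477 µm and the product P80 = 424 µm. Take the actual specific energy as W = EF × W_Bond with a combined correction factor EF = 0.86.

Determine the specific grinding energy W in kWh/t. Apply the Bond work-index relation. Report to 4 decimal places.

W = 4.1229 kWh/t

W = 10 Wi / √P80 − 10 Wi / √F80
1/√424 = 0.048564;  1/√13477 = 0.008614
W = 10·12.0·(0.048564 − 0.008614) = 4.7940 kWh/t
W_actual = 0.86 × 4.7940 = 4.1229 kWh/t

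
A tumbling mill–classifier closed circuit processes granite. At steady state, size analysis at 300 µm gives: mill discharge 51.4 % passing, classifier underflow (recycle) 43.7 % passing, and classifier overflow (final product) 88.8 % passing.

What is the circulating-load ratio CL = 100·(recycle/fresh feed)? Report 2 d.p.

Mass balance on the −300 µm fraction:
(1+r)·d = r·u + o ⇒ r = (o−d)/(d−u)
r = (88.8 − 51.4)/(51.4 − 43.7) = 37.4/7.7 = 4.8571
CL = 100·r = 485.71 %

CL = 485.71 %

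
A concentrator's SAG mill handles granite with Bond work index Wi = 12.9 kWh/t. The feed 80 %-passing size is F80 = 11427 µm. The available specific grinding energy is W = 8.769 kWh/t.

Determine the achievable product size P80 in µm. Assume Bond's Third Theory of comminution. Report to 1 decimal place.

W_Bond = 10·Wi·(1/√P₈₀ − 1/√F₈₀)
⇒ 1/√P80 = W/(10 Wi) + 1/√F80
  = 8.7690/(10·12.9) + 1/√11427 = 0.067977 + 0.009355 = 0.077332
P80 = (1/0.077332)² = 12.9313² = 167.22 µm

P80 = 167.2 µm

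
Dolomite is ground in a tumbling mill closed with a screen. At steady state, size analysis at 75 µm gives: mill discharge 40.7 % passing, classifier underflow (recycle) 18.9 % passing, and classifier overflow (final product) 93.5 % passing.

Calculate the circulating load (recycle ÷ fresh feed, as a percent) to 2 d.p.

Two-product formula at 75 µm:
r = (o − d)/(d − u)
r = (93.5 − 40.7)/(40.7 − 18.9) = 52.8/21.8 = 2.4220
CL = 100·r = 242.20 %

CL = 242.20 %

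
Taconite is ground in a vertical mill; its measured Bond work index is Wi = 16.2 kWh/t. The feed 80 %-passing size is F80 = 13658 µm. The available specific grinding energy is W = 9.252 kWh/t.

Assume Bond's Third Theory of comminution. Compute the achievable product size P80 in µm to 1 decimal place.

P80 = 231.9 µm

Bond: W = 10·Wi·(1/√P80 − 1/√F80)
P80^(−½) = W/(10 Wi) + F80^(−½)
  = 9.2520/(10·16.2) + 1/√13658 = 0.057111 + 0.008557 = 0.065668
P80 = (1/0.065668)² = 15.2282² = 231.90 µm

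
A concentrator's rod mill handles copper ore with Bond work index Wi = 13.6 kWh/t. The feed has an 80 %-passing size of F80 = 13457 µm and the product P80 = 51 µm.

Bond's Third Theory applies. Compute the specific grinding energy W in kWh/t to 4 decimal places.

W = 17.8714 kWh/t

W = 10·Wi·[P80^(−½) − F80^(−½)]
1/√51 = 0.140028;  1/√13457 = 0.008620
W = 10·13.6·(0.140028 − 0.008620) = 17.8714 kWh/t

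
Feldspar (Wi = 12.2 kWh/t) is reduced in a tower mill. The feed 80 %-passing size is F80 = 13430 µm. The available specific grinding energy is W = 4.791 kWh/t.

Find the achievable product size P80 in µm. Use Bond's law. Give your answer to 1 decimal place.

P80 = 435.9 µm

W = 10 Wi (P80^-0.5 − F80^-0.5)
⇒ 1/√P80 = W/(10 Wi) + 1/√F80
  = 4.7910/(10·12.2) + 1/√13430 = 0.039270 + 0.008629 = 0.047900
P80 = (1/0.047900)² = 20.8770² = 435.85 µm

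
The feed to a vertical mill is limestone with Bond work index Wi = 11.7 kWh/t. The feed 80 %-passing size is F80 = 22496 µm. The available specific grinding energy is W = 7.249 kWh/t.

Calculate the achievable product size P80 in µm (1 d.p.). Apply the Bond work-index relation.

P80 = 212.3 µm

W = 10·Wi·[P80^(−½) − F80^(−½)]
P80^(−½) = W/(10 Wi) + F80^(−½)
  = 7.2490/(10·11.7) + 1/√22496 = 0.061957 + 0.006667 = 0.068625
P80 = (1/0.068625)² = 14.5721² = 212.34 µm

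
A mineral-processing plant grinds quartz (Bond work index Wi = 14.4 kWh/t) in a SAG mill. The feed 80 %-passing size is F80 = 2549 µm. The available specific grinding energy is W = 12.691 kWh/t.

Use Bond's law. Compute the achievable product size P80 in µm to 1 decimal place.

P80 = 85.8 µm

W = 10 Wi (P80^-0.5 − F80^-0.5)
⇒ 1/√P80 = W/(10·Wi) + 1/√F80
  = 12.6910/(10·14.4) + 1/√2549 = 0.088132 + 0.019807 = 0.107939
P80 = (1/0.107939)² = 9.2645² = 85.83 µm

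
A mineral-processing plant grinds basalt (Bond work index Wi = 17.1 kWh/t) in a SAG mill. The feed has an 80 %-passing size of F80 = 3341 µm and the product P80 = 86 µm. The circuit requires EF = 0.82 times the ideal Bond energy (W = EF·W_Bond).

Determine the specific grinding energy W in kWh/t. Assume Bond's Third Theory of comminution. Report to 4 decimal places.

W = 12.6944 kWh/t

W = 10 Wi (1/√P80 − 1/√F80)  [Bond]
1/√86 = 0.107833;  1/√3341 = 0.017301
W = 10·17.1·(0.107833 − 0.017301) = 15.4810 kWh/t
With EF = 0.82: W = 15.4810·0.82 = 12.6944 kWh/t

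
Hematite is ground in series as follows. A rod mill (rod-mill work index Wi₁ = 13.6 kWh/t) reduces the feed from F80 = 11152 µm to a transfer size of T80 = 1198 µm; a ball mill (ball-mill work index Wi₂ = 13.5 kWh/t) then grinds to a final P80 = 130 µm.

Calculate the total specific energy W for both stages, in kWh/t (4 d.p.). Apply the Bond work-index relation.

W = 10·Wi·(P80^(-½) − F80^(-½))
Stage 1 (11152→1198 µm, Wi₁=13.6): W₁ = 10·13.6·(0.028892 − 0.009469) = 2.6414 kWh/t
Stage 2 (1198→130 µm, Wi₂=13.5): W₂ = 10·13.5·(0.087706 − 0.028892) = 7.9399 kWh/t
W = W₁ + W₂ = 2.6414 + 7.9399 = 10.5813 kWh/t

W = 10.5813 kWh/t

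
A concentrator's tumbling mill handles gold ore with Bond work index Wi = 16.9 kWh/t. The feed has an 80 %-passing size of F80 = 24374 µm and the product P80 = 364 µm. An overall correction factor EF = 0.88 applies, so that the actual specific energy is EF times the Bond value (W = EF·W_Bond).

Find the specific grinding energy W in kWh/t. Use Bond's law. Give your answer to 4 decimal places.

W = 6.8425 kWh/t

W_Bond = 10·Wi·(1/√P₈₀ − 1/√F₈₀)
1/√364 = 0.052414;  1/√24374 = 0.006405
W = 10·16.9·(0.052414 − 0.006405) = 7.7755 kWh/t
W_actual = 0.88 × 7.7755 = 6.8425 kWh/t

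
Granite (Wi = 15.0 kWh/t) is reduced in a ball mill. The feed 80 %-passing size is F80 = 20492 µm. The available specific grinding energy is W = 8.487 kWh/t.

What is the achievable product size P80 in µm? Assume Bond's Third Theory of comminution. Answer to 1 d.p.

P80 = 247.5 µm

W = 10·Wi·[P80^(−½) − F80^(−½)]
⇒ 1/√P80 = W/(10 Wi) + 1/√F80
  = 8.4870/(10·15.0) + 1/√20492 = 0.056580 + 0.006986 = 0.063566
P80 = (1/0.063566)² = 15.7318² = 247.49 µm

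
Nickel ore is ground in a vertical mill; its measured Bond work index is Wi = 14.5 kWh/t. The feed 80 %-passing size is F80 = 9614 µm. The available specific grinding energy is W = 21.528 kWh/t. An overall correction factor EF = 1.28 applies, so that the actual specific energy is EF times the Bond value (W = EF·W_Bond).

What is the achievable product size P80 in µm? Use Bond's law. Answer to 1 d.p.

W_Bond = 10·Wi·(1/√P₈₀ − 1/√F₈₀)
W_Bond = W / EF = 21.528 / 1.28 = 16.8187 kWh/t
⇒ 1/√P80 = W_Bond/(10·Wi) + 1/√F80
  = 16.8187/(10·14.5) + 1/√9614 = 0.115991 + 0.010199 = 0.126190
P80 = (1/0.126190)² = 7.9245² = 62.80 µm

P80 = 62.8 µm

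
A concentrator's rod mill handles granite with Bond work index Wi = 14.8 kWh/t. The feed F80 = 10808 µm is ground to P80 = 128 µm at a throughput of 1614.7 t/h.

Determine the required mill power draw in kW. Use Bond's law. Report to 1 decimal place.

Bond: W = 10·Wi·(1/√P80 − 1/√F80)
W = 10·14.8·(1/√128 − 1/√10808) = 10·14.8·(0.078769) = 11.6579 kWh/t
P = W·T = 11.6579·1614.7 = 18824.0 kW

P = 18824.0 kW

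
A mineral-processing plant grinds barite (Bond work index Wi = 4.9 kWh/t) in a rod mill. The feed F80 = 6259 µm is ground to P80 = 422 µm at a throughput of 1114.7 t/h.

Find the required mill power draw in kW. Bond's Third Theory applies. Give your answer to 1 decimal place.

P = 1968.5 kW

W = 10·Wi·[P80^(−½) − F80^(−½)]
W = 10·4.9·(1/√422 − 1/√6259) = 10·4.9·(0.036039) = 1.7659 kWh/t
Power = W × throughput = 1.7659 kWh/t × 1114.7 t/h = 1968.5 kW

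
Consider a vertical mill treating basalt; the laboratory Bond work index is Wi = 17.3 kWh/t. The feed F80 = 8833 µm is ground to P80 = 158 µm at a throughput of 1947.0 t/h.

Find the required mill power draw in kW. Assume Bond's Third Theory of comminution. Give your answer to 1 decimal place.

P = 23212.9 kW

W = 10 Wi (1/√P80 − 1/√F80)  [Bond]
W = 10·17.3·(1/√158 − 1/√8833) = 10·17.3·(0.068916) = 11.9224 kWh/t
Mill draw = 11.9224 × 1947.0 = 23212.9 kW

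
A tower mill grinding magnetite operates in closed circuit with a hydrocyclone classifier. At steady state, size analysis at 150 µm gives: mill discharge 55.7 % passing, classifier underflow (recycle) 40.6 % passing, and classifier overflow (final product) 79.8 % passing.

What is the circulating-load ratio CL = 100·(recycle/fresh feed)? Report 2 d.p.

Classifier node, passing 150 µm:
r = (o − d)/(d − u)
r = (79.8 − 55.7)/(55.7 − 40.6) = 24.1/15.1 = 1.5960
CL = 100·r = 159.60 %

CL = 159.60 %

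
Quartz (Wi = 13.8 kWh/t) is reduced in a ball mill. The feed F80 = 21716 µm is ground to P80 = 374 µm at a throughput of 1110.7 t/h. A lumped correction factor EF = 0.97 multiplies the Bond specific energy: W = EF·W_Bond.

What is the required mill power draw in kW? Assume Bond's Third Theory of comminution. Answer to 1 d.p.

W = 10 Wi (1/√P80 − 1/√F80)  [Bond]
W = 10·13.8·(1/√374 − 1/√21716) = 10·13.8·(0.044923) = 6.1994 kWh/t
With EF = 0.97: W = 6.1994·0.97 = 6.0134 kWh/t
Power = W × throughput = 6.0134 kWh/t × 1110.7 t/h = 6679.0 kW

P = 6679.0 kW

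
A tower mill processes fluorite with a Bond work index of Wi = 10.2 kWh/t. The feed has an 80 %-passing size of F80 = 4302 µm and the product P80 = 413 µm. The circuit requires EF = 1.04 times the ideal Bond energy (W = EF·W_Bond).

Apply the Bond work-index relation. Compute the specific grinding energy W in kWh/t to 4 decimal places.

W = 10 Wi / √P80 − 10 Wi / √F80
1/√413 = 0.049207;  1/√4302 = 0.015246
W = 10·10.2·(0.049207 − 0.015246) = 3.4640 kWh/t
Apply correction: 3.4640 × 1.04 = 3.6025 kWh/t

W = 3.6025 kWh/t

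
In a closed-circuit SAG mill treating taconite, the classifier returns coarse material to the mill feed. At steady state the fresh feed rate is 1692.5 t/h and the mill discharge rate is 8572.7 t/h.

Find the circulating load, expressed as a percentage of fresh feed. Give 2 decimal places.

M = F + R at steady state, so:
R = M − F = 8572.7 − 1692.5 = 6880.2 t/h
CL = 100·R/F = 100·6880.2/1692.5 = 406.51 %

CL = 406.51 %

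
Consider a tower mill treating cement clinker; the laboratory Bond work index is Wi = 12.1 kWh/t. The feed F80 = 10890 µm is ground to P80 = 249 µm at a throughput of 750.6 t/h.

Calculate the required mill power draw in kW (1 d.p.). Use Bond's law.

W = 10·Wi·[P80^(−½) − F80^(−½)]
W = 10·12.1·(1/√249 − 1/√10890) = 10·12.1·(0.053790) = 6.5086 kWh/t
Mill draw = 6.5086 × 750.6 = 4885.3 kW

P = 4885.3 kW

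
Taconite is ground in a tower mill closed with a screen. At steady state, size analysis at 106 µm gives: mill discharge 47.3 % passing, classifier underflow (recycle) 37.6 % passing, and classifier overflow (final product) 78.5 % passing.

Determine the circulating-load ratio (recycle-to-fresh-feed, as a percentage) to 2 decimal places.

CL = 321.65 %

Mass balance on the −106 µm fraction:
(1+r)d = ru + o → r = (o−d)/(d−u)
r = (78.5 − 47.3)/(47.3 − 37.6) = 31.2/9.7 = 3.2165
CL = 100·r = 321.65 %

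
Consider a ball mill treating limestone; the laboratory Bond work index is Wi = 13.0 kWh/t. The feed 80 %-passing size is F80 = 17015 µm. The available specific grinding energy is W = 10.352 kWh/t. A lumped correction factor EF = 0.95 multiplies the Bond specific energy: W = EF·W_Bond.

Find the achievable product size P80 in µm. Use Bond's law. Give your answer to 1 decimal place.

W = 10·Wi·(P80^(-½) − F80^(-½))
W_Bond = W / EF = 10.352 / 0.95 = 10.8968 kWh/t
1/√P80 = 1/√F80 + W_Bond/(10·Wi)
  = 10.8968/(10·13.0) + 1/√17015 = 0.083822 + 0.007666 = 0.091488
P80 = (1/0.091488)² = 10.9304² = 119.47 µm

P80 = 119.5 µm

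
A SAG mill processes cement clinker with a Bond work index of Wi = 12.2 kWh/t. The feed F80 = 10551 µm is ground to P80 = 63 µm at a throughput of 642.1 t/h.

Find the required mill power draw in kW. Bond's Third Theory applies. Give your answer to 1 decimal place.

Bond:  W = 10 Wi (1/√P − 1/√F)
W = 10·12.2·(1/√63 − 1/√10551) = 10·12.2·(0.116253) = 14.1828 kWh/t
Power = W × throughput = 14.1828 kWh/t × 642.1 t/h = 9106.8 kW

P = 9106.8 kW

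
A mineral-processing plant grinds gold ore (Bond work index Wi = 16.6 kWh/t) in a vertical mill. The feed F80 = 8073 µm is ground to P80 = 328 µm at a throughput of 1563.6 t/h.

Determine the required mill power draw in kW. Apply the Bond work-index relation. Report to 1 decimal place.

P = 11442.9 kW

W = 10·Wi·[P80^(−½) − F80^(−½)]
W = 10·16.6·(1/√328 − 1/√8073) = 10·16.6·(0.044086) = 7.3183 kWh/t
P = W·T = 7.3183·1563.6 = 11442.9 kW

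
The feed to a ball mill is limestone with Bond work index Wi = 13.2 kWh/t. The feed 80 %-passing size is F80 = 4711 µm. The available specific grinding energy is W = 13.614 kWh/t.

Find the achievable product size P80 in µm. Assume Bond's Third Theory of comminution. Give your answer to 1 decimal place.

P80 = 72.2 µm

W = 10 Wi (1/√P80 − 1/√F80)  [Bond]
⇒ 1/√P80 = W/(10 Wi) + 1/√F80
  = 13.6140/(10·13.2) + 1/√4711 = 0.103136 + 0.014569 = 0.117706
P80 = (1/0.117706)² = 8.4958² = 72.18 µm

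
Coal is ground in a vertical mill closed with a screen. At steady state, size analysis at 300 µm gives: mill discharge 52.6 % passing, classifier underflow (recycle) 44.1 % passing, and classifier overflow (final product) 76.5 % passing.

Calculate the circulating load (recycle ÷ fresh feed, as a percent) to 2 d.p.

CL = 281.18 %

Balance %-passing 300 µm (r = R/F):
r = (o − d)/(d − u)
r = (76.5 − 52.6)/(52.6 − 44.1) = 23.9/8.5 = 2.8118
CL = 100·r = 281.18 %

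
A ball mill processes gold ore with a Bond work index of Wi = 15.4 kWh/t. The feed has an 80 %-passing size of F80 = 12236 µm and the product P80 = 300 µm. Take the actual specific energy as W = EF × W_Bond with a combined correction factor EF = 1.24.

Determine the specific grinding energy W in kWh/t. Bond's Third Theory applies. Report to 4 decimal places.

W = 10 Wi / √P80 − 10 Wi / √F80
1/√300 = 0.057735;  1/√12236 = 0.009040
W = 10·15.4·(0.057735 − 0.009040) = 7.4990 kWh/t
W_actual = 1.24 × 7.4990 = 9.2988 kWh/t

W = 9.2988 kWh/t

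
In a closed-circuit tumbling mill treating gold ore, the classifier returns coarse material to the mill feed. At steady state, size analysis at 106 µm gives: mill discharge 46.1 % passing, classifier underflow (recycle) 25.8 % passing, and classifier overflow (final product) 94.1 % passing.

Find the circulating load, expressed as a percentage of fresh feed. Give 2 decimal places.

Two-product formula at 106 µm:
(1+r)·d = r·u + o ⇒ r = (o−d)/(d−u)
r = (94.1 − 46.1)/(46.1 − 25.8) = 48.0/20.3 = 2.3645
CL = 100·r = 236.45 %

CL = 236.45 %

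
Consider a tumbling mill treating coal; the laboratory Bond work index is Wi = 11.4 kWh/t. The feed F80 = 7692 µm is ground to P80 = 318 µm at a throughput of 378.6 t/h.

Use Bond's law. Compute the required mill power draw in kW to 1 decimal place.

P = 1928.2 kW

W = 10 Wi (1/√P80 − 1/√F80)  [Bond]
W = 10·11.4·(1/√318 − 1/√7692) = 10·11.4·(0.044675) = 5.0930 kWh/t
P_mill = W·ṁ = 5.0930·378.6 = 1928.2 kW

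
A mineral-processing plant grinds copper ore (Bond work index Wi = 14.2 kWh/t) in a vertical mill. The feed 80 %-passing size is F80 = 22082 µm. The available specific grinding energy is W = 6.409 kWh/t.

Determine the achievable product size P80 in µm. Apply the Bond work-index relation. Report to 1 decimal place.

W_Bond = 10·Wi·(1/√P₈₀ − 1/√F₈₀)
⇒ 1/√P80 = W/(10 Wi) + 1/√F80
  = 6.4090/(10·14.2) + 1/√22082 = 0.045134 + 0.006729 = 0.051863
P80 = (1/0.051863)² = 19.2815² = 371.77 µm

P80 = 371.8 µm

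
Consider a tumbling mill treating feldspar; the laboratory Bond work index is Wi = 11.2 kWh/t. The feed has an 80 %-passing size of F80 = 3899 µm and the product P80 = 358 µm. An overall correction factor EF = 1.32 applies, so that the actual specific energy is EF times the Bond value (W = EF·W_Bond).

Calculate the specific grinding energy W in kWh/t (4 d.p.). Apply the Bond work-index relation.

W = 5.4459 kWh/t

Bond: W = 10·Wi·(1/√P80 − 1/√F80)
1/√358 = 0.052852;  1/√3899 = 0.016015
W = 10·11.2·(0.052852 − 0.016015) = 4.1257 kWh/t
Apply correction: 4.1257 × 1.32 = 5.4459 kWh/t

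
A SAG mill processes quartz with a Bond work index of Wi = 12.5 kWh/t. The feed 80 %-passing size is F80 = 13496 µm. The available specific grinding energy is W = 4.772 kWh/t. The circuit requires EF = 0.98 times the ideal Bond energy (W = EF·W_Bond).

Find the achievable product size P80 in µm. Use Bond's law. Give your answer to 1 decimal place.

P80 = 442.0 µm

Bond: W = 10·Wi·(1/√P80 − 1/√F80)
W_Bond = W / EF = 4.772 / 0.98 = 4.8694 kWh/t
⇒ 1/√P80 = W_Bond/(10 Wi) + 1/√F80
  = 4.8694/(10·12.5) + 1/√13496 = 0.038955 + 0.008608 = 0.047563
P80 = (1/0.047563)² = 21.0247² = 442.04 µm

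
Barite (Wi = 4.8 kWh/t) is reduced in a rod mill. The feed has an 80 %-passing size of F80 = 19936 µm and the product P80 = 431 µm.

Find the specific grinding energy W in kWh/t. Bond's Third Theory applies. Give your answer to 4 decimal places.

W = 1.9721 kWh/t

W = 10·Wi·(P80^(-½) − F80^(-½))
1/√431 = 0.048168;  1/√19936 = 0.007082
W = 10·4.8·(0.048168 − 0.007082) = 1.9721 kWh/t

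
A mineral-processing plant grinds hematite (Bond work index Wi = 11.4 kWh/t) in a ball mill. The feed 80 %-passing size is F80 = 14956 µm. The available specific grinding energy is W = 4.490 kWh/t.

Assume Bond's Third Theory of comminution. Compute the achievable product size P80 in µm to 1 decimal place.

W_Bond = 10·Wi·(1/√P₈₀ − 1/√F₈₀)
P80^(−½) = W/(10 Wi) + F80^(−½)
  = 4.4900/(10·11.4) + 1/√14956 = 0.039386 + 0.008177 = 0.047563
P80 = (1/0.047563)² = 21.0248² = 442.04 µm

P80 = 442.0 µm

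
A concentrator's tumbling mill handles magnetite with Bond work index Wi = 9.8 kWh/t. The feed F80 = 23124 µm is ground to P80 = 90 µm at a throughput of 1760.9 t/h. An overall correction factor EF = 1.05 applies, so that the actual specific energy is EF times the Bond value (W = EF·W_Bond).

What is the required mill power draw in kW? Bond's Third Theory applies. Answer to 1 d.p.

W = 10·Wi·(P80^(-½) − F80^(-½))
W = 10·9.8·(1/√90 − 1/√23124) = 10·9.8·(0.098833) = 9.6856 kWh/t
W_actual = 1.05 × 9.6856 = 10.1699 kWh/t
Mill draw = 10.1699 × 1760.9 = 17908.2 kW

P = 17908.2 kW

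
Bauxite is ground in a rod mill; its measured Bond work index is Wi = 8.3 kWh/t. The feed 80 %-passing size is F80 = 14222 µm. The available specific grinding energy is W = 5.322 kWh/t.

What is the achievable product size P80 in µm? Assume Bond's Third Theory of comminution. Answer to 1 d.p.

W = 10 Wi (1/√P80 − 1/√F80)  [Bond]
1/√P80 = 1/√F80 + W/(10·Wi)
  = 5.3220/(10·8.3) + 1/√14222 = 0.064120 + 0.008385 = 0.072506
P80 = (1/0.072506)² = 13.7920² = 190.22 µm

P80 = 190.2 µm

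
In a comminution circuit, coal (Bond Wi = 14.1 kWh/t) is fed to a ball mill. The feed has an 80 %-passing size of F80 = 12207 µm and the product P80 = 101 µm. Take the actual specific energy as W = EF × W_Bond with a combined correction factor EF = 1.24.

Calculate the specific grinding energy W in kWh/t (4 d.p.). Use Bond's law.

W = 10·Wi·(P80^(-½) − F80^(-½))
1/√101 = 0.099504;  1/√12207 = 0.009051
W = 10·14.1·(0.099504 − 0.009051) = 12.7538 kWh/t
With EF = 1.24: W = 12.7538·1.24 = 15.8148 kWh/t

W = 15.8148 kWh/t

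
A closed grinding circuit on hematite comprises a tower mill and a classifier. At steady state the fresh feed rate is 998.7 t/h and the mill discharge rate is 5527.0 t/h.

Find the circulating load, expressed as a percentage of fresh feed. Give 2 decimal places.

CL = 453.42 %

Discharge = new feed + return, hence
R = M − F = 5527.0 − 998.7 = 4528.3 t/h
CL = 100·R/F = 100·4528.3/998.7 = 453.42 %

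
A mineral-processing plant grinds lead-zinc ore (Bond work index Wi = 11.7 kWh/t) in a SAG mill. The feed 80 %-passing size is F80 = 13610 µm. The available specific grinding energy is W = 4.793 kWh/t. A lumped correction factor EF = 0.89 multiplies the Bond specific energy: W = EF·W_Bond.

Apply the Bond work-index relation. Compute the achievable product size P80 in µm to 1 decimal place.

Bond: W = 10·Wi·(1/√P80 − 1/√F80)
W_Bond = W / EF = 4.793 / 0.89 = 5.3854 kWh/t
⇒ 1/√P80 = W_Bond/(10·Wi) + 1/√F80
  = 5.3854/(10·11.7) + 1/√13610 = 0.046029 + 0.008572 = 0.054601
P80 = (1/0.054601)² = 18.3148² = 335.43 µm

P80 = 335.4 µm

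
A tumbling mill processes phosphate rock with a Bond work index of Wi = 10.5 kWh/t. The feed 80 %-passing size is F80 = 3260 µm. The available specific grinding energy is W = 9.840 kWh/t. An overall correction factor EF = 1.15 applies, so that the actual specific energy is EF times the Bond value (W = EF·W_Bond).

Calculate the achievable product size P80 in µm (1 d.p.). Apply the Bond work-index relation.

P80 = 102.0 µm

Bond:  W = 10 Wi (1/√P − 1/√F)
W_Bond = W / EF = 9.840 / 1.15 = 8.5565 kWh/t
⇒ 1/√P80 = W_Bond/(10·Wi) + 1/√F80
  = 8.5565/(10·10.5) + 1/√3260 = 0.081491 + 0.017514 = 0.099005
P80 = (1/0.099005)² = 10.1005² = 102.02 µm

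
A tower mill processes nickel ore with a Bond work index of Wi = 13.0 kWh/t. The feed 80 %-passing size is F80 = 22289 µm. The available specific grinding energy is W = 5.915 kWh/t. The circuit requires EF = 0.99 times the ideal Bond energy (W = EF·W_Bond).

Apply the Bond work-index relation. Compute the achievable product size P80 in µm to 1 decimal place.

W = 10 Wi / √P80 − 10 Wi / √F80
W_Bond = W / EF = 5.915 / 0.99 = 5.9747 kWh/t
1/√P80 = 1/√F80 + W_Bond/(10·Wi)
  = 5.9747/(10·13.0) + 1/√22289 = 0.045960 + 0.006698 = 0.052658
P80 = (1/0.052658)² = 18.9906² = 360.64 µm

P80 = 360.6 µm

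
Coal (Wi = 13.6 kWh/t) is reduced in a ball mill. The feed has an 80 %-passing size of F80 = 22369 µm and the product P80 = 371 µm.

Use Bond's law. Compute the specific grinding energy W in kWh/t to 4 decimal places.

W = 10 Wi (1/√P80 − 1/√F80)  [Bond]
1/√371 = 0.051917;  1/√22369 = 0.006686
W = 10·13.6·(0.051917 − 0.006686) = 6.1515 kWh/t

W = 6.1515 kWh/t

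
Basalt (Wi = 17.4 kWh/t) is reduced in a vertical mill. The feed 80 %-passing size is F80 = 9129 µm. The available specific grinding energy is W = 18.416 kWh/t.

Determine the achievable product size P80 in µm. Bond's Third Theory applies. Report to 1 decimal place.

P80 = 73.9 µm

W = 10 Wi / √P80 − 10 Wi / √F80
⇒ 1/√P80 = W/(10·Wi) + 1/√F80
  = 18.4160/(10·17.4) + 1/√9129 = 0.105839 + 0.010466 = 0.116305
P80 = (1/0.116305)² = 8.5981² = 73.93 µm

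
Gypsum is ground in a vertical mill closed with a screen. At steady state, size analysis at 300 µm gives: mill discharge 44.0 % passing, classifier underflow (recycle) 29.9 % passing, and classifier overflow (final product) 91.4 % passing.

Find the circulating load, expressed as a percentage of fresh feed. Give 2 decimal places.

Two-product formula at 300 µm:
(1+r)·d = r·u + o ⇒ r = (o−d)/(d−u)
r = (91.4 − 44.0)/(44.0 − 29.9) = 47.4/14.1 = 3.3617
CL = 100·r = 336.17 %

CL = 336.17 %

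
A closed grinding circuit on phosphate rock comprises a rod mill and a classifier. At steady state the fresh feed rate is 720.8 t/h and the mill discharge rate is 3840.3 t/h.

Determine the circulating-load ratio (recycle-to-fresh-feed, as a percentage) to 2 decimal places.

M = F + R at steady state, so:
R = M − F = 3840.3 − 720.8 = 3119.5 t/h
CL = 100·R/F = 100·3119.5/720.8 = 432.78 %

CL = 432.78 %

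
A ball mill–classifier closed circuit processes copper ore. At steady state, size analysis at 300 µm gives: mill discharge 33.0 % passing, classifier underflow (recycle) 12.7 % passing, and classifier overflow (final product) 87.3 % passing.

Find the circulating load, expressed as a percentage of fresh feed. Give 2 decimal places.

Two-product formula at 300 µm:
(1+r)d = ru + o → r = (o−d)/(d−u)
r = (87.3 − 33.0)/(33.0 − 12.7) = 54.3/20.3 = 2.6749
CL = 100·r = 267.49 %

CL = 267.49 %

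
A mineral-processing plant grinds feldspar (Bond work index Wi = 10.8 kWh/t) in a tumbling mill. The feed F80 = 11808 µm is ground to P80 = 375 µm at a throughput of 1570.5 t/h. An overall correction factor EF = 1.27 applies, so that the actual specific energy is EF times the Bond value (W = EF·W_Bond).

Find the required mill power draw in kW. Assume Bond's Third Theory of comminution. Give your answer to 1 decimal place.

P = 9141.4 kW

Bond:  W = 10 Wi (1/√P − 1/√F)
W = 10·10.8·(1/√375 − 1/√11808) = 10·10.8·(0.042437) = 4.5832 kWh/t
With EF = 1.27: W = 4.5832·1.27 = 5.8207 kWh/t
P = W·T = 5.8207·1570.5 = 9141.4 kW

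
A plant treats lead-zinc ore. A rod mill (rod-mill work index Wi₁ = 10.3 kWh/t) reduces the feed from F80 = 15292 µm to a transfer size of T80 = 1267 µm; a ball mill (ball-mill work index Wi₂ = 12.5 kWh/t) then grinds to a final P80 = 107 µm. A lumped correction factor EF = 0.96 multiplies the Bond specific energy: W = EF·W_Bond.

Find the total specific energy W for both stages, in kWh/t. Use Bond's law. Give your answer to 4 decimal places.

W = 10.2079 kWh/t

W_Bond = 10·Wi·(1/√P₈₀ − 1/√F₈₀)
Stage 1 (15292→1267 µm, Wi₁=10.3): W₁ = 10·10.3·(0.028094 − 0.008087) = 2.0607 kWh/t
Stage 2 (1267→107 µm, Wi₂=12.5): W₂ = 10·12.5·(0.096674 − 0.028094) = 8.5725 kWh/t
W = W₁ + W₂ = 2.0607 + 8.5725 = 10.6332 kWh/t
Apply correction: 10.6332 × 0.96 = 10.2079 kWh/t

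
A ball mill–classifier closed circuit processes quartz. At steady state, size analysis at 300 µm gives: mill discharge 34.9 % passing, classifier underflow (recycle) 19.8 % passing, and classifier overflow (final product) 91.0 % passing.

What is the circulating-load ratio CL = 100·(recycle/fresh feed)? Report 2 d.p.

CL = 371.52 %

Two-product formula at 300 µm:
r = (o − d)/(d − u)
r = (91.0 − 34.9)/(34.9 − 19.8) = 56.1/15.1 = 3.7152
CL = 100·r = 371.52 %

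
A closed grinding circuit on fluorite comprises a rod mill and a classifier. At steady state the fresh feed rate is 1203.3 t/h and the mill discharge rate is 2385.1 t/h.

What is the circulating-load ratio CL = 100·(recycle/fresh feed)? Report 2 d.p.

M = F + R at steady state, so:
R = M − F = 2385.1 − 1203.3 = 1181.8 t/h
CL = 100·R/F = 100·1181.8/1203.3 = 98.21 %

CL = 98.21 %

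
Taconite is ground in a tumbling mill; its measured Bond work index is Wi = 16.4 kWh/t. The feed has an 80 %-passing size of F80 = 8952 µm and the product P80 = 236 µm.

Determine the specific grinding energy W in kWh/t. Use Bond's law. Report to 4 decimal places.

W = 10·Wi·[P80^(−½) − F80^(−½)]
1/√236 = 0.065094;  1/√8952 = 0.010569
W = 10·16.4·(0.065094 − 0.010569) = 8.9422 kWh/t

W = 8.9422 kWh/t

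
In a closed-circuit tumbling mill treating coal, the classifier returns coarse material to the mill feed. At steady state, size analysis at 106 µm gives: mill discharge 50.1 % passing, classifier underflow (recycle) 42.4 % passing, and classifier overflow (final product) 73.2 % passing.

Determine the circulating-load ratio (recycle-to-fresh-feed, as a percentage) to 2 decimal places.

Mass balance on the −106 µm fraction:
d + r·d = r·u + o → r(d−u) = o−d
r = (73.2 − 50.1)/(50.1 − 42.4) = 23.1/7.7 = 3.0000
CL = 100·r = 300.00 %

CL = 300.00 %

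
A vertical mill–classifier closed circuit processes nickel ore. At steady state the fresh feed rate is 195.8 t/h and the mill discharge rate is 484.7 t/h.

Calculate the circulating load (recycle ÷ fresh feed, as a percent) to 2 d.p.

CL = 147.55 %

M = F + R at steady state, so:
R = M − F = 484.7 − 195.8 = 288.9 t/h
CL = 100·R/F = 100·288.9/195.8 = 147.55 %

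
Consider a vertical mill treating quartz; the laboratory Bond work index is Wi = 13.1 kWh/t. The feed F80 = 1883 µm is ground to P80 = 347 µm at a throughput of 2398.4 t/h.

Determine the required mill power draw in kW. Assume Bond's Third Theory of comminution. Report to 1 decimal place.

P = 9626.1 kW

W = 10 Wi (1/√P80 − 1/√F80)  [Bond]
W = 10·13.1·(1/√347 − 1/√1883) = 10·13.1·(0.030638) = 4.0136 kWh/t
P_mill = W·ṁ = 4.0136·2398.4 = 9626.1 kW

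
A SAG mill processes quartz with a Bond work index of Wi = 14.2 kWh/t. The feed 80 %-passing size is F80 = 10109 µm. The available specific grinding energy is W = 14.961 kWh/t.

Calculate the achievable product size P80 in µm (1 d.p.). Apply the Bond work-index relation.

P80 = 75.2 µm

W = 10·Wi·[P80^(−½) − F80^(−½)]
P80^-0.5 = F80^-0.5 + W/(10 Wi)
  = 14.9610/(10·14.2) + 1/√10109 = 0.105359 + 0.009946 = 0.115305
P80 = (1/0.115305)² = 8.6726² = 75.21 µm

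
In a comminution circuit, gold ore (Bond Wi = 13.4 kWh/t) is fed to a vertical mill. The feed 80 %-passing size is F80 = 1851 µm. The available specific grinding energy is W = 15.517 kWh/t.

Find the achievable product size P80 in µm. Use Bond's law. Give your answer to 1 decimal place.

P80 = 51.7 µm

Bond: W = 10·Wi·(1/√P80 − 1/√F80)
⇒ 1/√P80 = W/(10 Wi) + 1/√F80
  = 15.5170/(10·13.4) + 1/√1851 = 0.115799 + 0.023243 = 0.139042
P80 = (1/0.139042)² = 7.1921² = 51.73 µm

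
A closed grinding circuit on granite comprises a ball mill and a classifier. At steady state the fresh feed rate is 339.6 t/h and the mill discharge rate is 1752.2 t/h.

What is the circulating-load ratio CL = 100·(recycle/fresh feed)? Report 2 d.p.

CL = 415.96 %

M = F + R at steady state, so:
R = M − F = 1752.2 − 339.6 = 1412.6 t/h
CL = 100·R/F = 100·1412.6/339.6 = 415.96 %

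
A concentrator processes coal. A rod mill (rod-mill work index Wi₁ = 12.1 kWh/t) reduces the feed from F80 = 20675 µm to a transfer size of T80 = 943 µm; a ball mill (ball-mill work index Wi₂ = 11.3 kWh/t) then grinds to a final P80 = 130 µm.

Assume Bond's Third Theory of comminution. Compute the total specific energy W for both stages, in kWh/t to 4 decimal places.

W = 10 Wi (P80^-0.5 − F80^-0.5)
Stage 1 (20675→943 µm, Wi₁=12.1): W₁ = 10·12.1·(0.032564 − 0.006955) = 3.0988 kWh/t
Stage 2 (943→130 µm, Wi₂=11.3): W₂ = 10·11.3·(0.087706 − 0.032564) = 6.2310 kWh/t
W = W₁ + W₂ = 3.0988 + 6.2310 = 9.3298 kWh/t

W = 9.3298 kWh/t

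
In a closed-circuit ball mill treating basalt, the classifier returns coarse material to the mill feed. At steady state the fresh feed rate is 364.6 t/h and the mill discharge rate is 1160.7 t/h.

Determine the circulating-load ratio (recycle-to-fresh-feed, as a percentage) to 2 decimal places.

Mill node: discharge = fresh + recycle.
R = M − F = 1160.7 − 364.6 = 796.1 t/h
CL = 100·R/F = 100·796.1/364.6 = 218.35 %

CL = 218.35 %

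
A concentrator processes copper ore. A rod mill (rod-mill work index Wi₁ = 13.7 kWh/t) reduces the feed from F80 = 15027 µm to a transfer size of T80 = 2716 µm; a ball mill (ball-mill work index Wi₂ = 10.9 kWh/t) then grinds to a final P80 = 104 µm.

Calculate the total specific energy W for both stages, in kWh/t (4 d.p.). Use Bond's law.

W = 10 Wi (1/√P80 − 1/√F80)  [Bond]
Stage 1 (15027→2716 µm, Wi₁=13.7): W₁ = 10·13.7·(0.019188 − 0.008158) = 1.5112 kWh/t
Stage 2 (2716→104 µm, Wi₂=10.9): W₂ = 10·10.9·(0.098058 − 0.019188) = 8.5968 kWh/t
W = W₁ + W₂ = 1.5112 + 8.5968 = 10.1080 kWh/t

W = 10.1080 kWh/t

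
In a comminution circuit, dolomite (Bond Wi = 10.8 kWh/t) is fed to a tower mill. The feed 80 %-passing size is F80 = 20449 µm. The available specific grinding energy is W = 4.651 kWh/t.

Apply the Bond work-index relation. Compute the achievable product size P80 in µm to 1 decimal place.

P80 = 399.1 µm

W = 10 Wi (1/√P80 − 1/√F80)  [Bond]
1/√P80 = 1/√F80 + W/(10·Wi)
  = 4.6510/(10·10.8) + 1/√20449 = 0.043065 + 0.006993 = 0.050058
P80 = (1/0.050058)² = 19.9769² = 399.08 µm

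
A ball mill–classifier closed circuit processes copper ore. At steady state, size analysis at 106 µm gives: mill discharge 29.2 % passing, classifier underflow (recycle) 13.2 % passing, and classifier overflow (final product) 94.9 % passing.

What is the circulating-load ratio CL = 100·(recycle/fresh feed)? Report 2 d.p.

Classifier node, passing 106 µm:
d + r·d = r·u + o → r(d−u) = o−d
r = (94.9 − 29.2)/(29.2 − 13.2) = 65.7/16.0 = 4.1063
CL = 100·r = 410.62 %

CL = 410.62 %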